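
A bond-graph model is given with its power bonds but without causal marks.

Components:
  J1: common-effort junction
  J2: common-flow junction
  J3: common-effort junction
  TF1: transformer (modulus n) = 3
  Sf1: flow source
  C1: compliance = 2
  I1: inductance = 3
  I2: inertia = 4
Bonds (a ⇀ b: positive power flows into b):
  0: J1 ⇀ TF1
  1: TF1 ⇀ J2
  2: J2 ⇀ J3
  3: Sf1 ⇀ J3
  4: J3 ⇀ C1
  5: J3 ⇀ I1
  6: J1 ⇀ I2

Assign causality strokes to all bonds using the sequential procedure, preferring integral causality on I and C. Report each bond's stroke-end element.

β3 stroke→Sf1  (source Sf1 imposes f)
β4 stroke→J3  (C1 integral (e out))
β2 stroke→J2  (0-jn J3 has e-setter on 4)
β5 stroke→I1  (0-jn J3 has e-setter on 4)
β1 stroke→TF1  (J2: last free bond brings flow in)
β0 stroke→J1  (TF1: transformer flips bond 1)
β6 stroke→I2  (common-e at J1 fixed by 0)

b0 stroke→J1
b1 stroke→TF1
b2 stroke→J2
b3 stroke→Sf1
b4 stroke→J3
b5 stroke→I1
b6 stroke→I2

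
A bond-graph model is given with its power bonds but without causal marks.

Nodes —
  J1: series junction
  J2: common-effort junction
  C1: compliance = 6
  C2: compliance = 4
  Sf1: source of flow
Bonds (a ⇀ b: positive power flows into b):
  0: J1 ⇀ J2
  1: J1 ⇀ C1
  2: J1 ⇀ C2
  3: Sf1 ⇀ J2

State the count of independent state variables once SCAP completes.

b3 stroke at Sf1  (Sf1: flow source, stroke at near end)
b0 stroke at J2  (J2 needs exactly one e-in)
b1 stroke at J1  (J1: bond 0 brought flow, rest push out)
b2 stroke at J1  (J1: bond 0 brought flow, rest push out)

2  (C1, C2 all integral)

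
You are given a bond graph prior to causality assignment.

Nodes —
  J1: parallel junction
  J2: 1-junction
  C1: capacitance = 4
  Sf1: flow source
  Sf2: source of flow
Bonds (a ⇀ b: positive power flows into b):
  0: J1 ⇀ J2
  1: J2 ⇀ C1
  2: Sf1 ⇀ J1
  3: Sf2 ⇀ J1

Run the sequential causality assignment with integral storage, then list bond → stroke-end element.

#0 |J1
#1 |J2
#2 |Sf1
#3 |Sf2

β2 stroke→Sf1  (Sf1 (Sf) sets flow on bond)
β3 stroke→Sf2  (Sf2 fixes flow; stroke at Sf2)
β0 stroke→J1  (J1 needs exactly one e-in)
β1 stroke→J2  (common-f at J2 fixed by 0)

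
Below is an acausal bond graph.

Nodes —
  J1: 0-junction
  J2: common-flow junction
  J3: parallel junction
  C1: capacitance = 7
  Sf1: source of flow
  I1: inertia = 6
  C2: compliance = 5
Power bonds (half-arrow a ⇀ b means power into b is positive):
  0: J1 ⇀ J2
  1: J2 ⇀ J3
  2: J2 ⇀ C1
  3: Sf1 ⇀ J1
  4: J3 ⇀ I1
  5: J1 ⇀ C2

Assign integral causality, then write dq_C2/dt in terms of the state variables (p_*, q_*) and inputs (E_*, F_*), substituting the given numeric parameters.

dq_C2/dt = F_Sf1 - p_I1/6

#3 |Sf1  (Sf1: flow source, stroke at near end)
#2 |J2  (C1 integral (e out))
#4 |I1  (I1 outputs flow p/I1)
#1 |J3  (closing 0-jn rule on J3)
#0 |J2  (J2: bond 1 brought flow, rest push out)
#5 |J1  (J1: last free bond brings effort in)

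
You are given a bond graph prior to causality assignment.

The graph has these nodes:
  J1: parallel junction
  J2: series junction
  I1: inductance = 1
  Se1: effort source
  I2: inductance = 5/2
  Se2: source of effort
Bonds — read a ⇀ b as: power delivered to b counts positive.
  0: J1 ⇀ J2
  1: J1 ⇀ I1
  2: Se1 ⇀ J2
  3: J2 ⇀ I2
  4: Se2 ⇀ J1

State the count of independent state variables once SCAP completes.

b2 stroke→J2  (Se1 fixes effort; stroke away)
b4 stroke→J1  (Se2: effort source, stroke at far end)
b0 stroke→J2  (J1 effort already set via bond 4)
b1 stroke→I1  (0-jn J1 has e-setter on 4)
b3 stroke→I2  (J2: last free bond brings flow in)

2  (I1, I2 all integral)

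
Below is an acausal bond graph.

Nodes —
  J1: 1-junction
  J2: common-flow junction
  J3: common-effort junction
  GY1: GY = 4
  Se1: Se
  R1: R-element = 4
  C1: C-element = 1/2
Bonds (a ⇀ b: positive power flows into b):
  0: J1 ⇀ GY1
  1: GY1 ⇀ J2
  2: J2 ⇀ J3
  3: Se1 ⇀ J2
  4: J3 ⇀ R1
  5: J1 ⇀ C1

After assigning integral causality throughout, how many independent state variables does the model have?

1  (C1 all integral)

bond 3 |J2  (source Se1 imposes e)
bond 5 |J1  (C1 integral (e out))
bond 0 |GY1  (J1 needs exactly one f-in)
bond 1 |GY1  (GY GY1: same side as bond 0)
bond 2 |J2  (1-jn J2 has f-setter on 1)
bond 4 |J3  (J3: last free bond brings effort in)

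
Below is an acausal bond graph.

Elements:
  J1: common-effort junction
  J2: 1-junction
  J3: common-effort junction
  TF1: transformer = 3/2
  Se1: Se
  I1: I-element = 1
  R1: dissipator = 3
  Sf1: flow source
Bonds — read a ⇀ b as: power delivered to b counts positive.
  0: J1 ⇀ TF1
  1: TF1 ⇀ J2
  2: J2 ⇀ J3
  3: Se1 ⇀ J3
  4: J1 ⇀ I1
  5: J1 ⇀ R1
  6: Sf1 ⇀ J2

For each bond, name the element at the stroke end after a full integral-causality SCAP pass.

#3 stroke→J3  (Se1 (Se) sets effort on bond)
#6 stroke→Sf1  (Sf1: flow source, stroke at near end)
#1 stroke→J2  (common-f at J2 fixed by 6)
#2 stroke→J2  (1-jn J2 has f-setter on 6)
#0 stroke→TF1  (TF TF1: opposite of bond 1)
#4 stroke→I1  (I1: I, integral causality)
#5 stroke→J1  (J1: last free bond brings effort in)

#0 stroke→TF1
#1 stroke→J2
#2 stroke→J2
#3 stroke→J3
#4 stroke→I1
#5 stroke→J1
#6 stroke→Sf1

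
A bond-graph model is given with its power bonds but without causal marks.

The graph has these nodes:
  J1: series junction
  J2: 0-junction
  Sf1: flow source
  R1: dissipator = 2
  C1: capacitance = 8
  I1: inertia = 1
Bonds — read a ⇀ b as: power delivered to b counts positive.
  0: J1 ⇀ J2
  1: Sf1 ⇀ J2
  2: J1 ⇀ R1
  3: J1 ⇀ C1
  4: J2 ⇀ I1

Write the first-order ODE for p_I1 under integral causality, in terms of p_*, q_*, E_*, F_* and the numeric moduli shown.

bond 1 stroke→Sf1  (source Sf1 imposes f)
bond 3 stroke→J1  (C1 integral (e out))
bond 4 stroke→I1  (I1 integral (f out))
bond 0 stroke→J2  (J2: last free bond brings effort in)
bond 2 stroke→J1  (1-jn J1 has f-setter on 0)

dp_I1/dt = 2*F_Sf1 - 2*p_I1 - q_C1/8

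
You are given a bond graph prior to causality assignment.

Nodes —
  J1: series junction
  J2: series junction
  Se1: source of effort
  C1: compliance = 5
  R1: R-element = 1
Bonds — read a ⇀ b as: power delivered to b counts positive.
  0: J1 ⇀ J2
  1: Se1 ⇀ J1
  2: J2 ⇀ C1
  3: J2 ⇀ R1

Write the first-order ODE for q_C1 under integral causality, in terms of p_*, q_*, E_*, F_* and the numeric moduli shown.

dq_C1/dt = E_Se1 - q_C1/5

#1 →J1  (Se1 fixes effort; stroke away)
#0 →J2  (J1: last free bond brings flow in)
#2 →J2  (prefer integral on C1)
#3 →R1  (closing 1-jn rule on J2)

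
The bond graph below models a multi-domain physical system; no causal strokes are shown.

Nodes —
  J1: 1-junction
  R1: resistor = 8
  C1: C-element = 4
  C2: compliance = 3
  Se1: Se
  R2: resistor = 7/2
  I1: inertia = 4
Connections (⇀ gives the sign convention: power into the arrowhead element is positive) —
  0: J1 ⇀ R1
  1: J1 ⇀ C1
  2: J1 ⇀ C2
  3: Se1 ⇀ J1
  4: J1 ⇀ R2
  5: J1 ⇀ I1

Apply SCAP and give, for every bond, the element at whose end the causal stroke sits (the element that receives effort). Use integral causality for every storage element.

b0 stroke at J1
b1 stroke at J1
b2 stroke at J1
b3 stroke at J1
b4 stroke at J1
b5 stroke at I1

b3 stroke→J1  (source Se1 imposes e)
b1 stroke→J1  (prefer integral on C1)
b2 stroke→J1  (C2 outputs effort q/C2)
b5 stroke→I1  (prefer integral on I1)
b0 stroke→J1  (J1: bond 5 brought flow, rest push out)
b4 stroke→J1  (1-jn J1 has f-setter on 5)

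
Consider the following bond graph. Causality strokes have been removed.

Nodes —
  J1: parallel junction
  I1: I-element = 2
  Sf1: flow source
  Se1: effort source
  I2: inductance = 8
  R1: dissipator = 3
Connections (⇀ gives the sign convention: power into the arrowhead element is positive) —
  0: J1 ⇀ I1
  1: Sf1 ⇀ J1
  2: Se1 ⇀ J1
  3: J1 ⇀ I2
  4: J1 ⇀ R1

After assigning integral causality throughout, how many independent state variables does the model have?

#1 |Sf1  (Sf1 (Sf) sets flow on bond)
#2 |J1  (source Se1 imposes e)
#0 |I1  (0-jn J1 has e-setter on 2)
#3 |I2  (0-jn J1 has e-setter on 2)
#4 |R1  (0-jn J1 has e-setter on 2)

2  (I1, I2 all integral)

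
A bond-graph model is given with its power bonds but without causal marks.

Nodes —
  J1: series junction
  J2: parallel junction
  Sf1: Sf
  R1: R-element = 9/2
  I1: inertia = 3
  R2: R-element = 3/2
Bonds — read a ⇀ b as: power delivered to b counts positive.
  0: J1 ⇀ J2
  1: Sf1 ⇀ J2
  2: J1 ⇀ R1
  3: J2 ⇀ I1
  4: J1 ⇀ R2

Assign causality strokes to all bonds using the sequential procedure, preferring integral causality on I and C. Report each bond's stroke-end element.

β1 stroke→Sf1  (Sf1: flow source, stroke at near end)
β3 stroke→I1  (I1 outputs flow p/I1)
β0 stroke→J2  (only one effort-in slot at J2)
β2 stroke→J1  (J1: bond 0 brought flow, rest push out)
β4 stroke→J1  (J1: bond 0 brought flow, rest push out)

#0 stroke at J2
#1 stroke at Sf1
#2 stroke at J1
#3 stroke at I1
#4 stroke at J1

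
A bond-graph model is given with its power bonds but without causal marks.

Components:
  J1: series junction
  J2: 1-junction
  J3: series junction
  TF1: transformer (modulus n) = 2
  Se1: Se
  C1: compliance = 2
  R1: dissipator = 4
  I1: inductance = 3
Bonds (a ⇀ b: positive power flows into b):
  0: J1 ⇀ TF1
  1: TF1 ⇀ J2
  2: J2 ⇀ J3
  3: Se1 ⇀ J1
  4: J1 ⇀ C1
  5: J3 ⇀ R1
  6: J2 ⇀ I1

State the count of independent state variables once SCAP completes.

b3 stroke at J1  (Se1 fixes effort; stroke away)
b4 stroke at J1  (prefer integral on C1)
b0 stroke at TF1  (closing 1-jn rule on J1)
b1 stroke at J2  (TF1 one-in-one-out from 0)
b6 stroke at I1  (I1 integral (f out))
b2 stroke at J2  (1-jn J2 has f-setter on 6)
b5 stroke at J3  (J3: bond 2 brought flow, rest push out)

2  (C1, I1 all integral)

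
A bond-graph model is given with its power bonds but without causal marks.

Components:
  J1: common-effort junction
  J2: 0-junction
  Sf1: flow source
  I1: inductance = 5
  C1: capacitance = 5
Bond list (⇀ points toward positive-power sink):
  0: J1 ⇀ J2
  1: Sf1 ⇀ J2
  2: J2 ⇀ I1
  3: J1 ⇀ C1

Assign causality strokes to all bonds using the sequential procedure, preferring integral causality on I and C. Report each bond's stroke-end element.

bond 0 |J2
bond 1 |Sf1
bond 2 |I1
bond 3 |J1

#1 |Sf1  (source Sf1 imposes f)
#2 |I1  (I1: I, integral causality)
#0 |J2  (J2 needs exactly one e-in)
#3 |J1  (J1: last free bond brings effort in)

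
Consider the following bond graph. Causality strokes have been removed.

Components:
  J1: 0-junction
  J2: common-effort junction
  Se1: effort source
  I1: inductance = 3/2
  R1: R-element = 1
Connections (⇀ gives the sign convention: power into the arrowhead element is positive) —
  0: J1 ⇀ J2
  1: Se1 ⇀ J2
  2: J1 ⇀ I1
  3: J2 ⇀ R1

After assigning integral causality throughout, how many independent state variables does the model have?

1  (I1 all integral)

b1 stroke→J2  (Se1 (Se) sets effort on bond)
b0 stroke→J1  (common-e at J2 fixed by 1)
b3 stroke→R1  (common-e at J2 fixed by 1)
b2 stroke→I1  (J1: bond 0 brought effort, rest push out)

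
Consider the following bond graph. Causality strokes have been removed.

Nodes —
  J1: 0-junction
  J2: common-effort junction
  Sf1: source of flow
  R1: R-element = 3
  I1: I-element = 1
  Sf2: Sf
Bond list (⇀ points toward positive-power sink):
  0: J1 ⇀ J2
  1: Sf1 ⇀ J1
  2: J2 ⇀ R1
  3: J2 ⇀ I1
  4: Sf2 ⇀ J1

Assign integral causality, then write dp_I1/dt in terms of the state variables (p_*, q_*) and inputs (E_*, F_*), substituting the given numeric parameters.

dp_I1/dt = 3*F_Sf1 + 3*F_Sf2 - 3*p_I1

#1 |Sf1  (Sf1: flow source, stroke at near end)
#4 |Sf2  (Sf2 (Sf) sets flow on bond)
#0 |J1  (J1: last free bond brings effort in)
#3 |I1  (I1: I, integral causality)
#2 |J2  (J2: last free bond brings effort in)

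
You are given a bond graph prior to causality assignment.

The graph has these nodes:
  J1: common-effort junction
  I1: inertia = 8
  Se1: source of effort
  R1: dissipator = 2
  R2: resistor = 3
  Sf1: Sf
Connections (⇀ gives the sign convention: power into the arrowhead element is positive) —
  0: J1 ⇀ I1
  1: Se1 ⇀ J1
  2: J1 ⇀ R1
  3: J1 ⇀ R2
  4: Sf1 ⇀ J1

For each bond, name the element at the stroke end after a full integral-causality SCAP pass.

#1 stroke at J1  (Se1 (Se) sets effort on bond)
#4 stroke at Sf1  (Sf1 (Sf) sets flow on bond)
#0 stroke at I1  (J1: bond 1 brought effort, rest push out)
#2 stroke at R1  (0-jn J1 has e-setter on 1)
#3 stroke at R2  (J1 effort already set via bond 1)

β0 stroke at I1
β1 stroke at J1
β2 stroke at R1
β3 stroke at R2
β4 stroke at Sf1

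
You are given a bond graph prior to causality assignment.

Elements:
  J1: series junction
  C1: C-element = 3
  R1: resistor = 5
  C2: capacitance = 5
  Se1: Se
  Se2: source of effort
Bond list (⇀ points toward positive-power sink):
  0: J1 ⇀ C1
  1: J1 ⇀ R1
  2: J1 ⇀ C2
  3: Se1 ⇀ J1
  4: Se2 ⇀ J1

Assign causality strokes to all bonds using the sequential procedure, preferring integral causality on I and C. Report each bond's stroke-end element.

#0 stroke→J1
#1 stroke→R1
#2 stroke→J1
#3 stroke→J1
#4 stroke→J1

β3 stroke→J1  (source Se1 imposes e)
β4 stroke→J1  (Se2: effort source, stroke at far end)
β0 stroke→J1  (C1: C, integral causality)
β2 stroke→J1  (C2: C, integral causality)
β1 stroke→R1  (only one flow-in slot at J1)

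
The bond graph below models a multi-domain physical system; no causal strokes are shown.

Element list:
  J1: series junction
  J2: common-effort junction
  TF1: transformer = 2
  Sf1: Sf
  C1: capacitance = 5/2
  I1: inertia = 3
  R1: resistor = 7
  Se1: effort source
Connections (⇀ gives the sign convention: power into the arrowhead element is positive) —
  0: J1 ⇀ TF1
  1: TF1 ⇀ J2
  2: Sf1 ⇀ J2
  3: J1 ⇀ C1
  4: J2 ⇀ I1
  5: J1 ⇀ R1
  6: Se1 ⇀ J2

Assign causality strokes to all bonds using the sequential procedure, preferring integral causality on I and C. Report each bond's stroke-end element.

β0 stroke at J1
β1 stroke at TF1
β2 stroke at Sf1
β3 stroke at J1
β4 stroke at I1
β5 stroke at R1
β6 stroke at J2

#2 stroke at Sf1  (Sf1 (Sf) sets flow on bond)
#6 stroke at J2  (source Se1 imposes e)
#1 stroke at TF1  (J2: bond 6 brought effort, rest push out)
#4 stroke at I1  (J2: bond 6 brought effort, rest push out)
#0 stroke at J1  (TF TF1: opposite of bond 1)
#3 stroke at J1  (C1 integral (e out))
#5 stroke at R1  (only one flow-in slot at J1)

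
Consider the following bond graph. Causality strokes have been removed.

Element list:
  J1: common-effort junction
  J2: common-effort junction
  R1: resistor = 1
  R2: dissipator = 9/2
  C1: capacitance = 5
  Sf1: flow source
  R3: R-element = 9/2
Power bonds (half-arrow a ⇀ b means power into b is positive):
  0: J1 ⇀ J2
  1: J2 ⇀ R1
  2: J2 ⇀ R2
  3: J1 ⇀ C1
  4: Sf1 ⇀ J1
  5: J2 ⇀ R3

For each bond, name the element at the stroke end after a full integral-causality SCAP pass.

b4 →Sf1  (Sf1: flow source, stroke at near end)
b3 →J1  (prefer integral on C1)
b0 →J2  (J1 effort already set via bond 3)
b1 →R1  (common-e at J2 fixed by 0)
b2 →R2  (J2 effort already set via bond 0)
b5 →R3  (J2 effort already set via bond 0)

b0 stroke at J2
b1 stroke at R1
b2 stroke at R2
b3 stroke at J1
b4 stroke at Sf1
b5 stroke at R3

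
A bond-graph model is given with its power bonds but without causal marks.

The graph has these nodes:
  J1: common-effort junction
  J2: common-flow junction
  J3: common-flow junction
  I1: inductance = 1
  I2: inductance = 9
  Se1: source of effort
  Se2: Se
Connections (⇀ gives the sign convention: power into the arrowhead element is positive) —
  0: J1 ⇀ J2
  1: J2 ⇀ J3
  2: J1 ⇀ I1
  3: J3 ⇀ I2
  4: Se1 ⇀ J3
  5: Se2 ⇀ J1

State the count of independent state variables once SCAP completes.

2  (I1, I2 all integral)

β4 |J3  (Se1 fixes effort; stroke away)
β5 |J1  (Se2: effort source, stroke at far end)
β0 |J2  (J1 effort already set via bond 5)
β2 |I1  (0-jn J1 has e-setter on 5)
β1 |J3  (only one flow-in slot at J2)
β3 |I2  (closing 1-jn rule on J3)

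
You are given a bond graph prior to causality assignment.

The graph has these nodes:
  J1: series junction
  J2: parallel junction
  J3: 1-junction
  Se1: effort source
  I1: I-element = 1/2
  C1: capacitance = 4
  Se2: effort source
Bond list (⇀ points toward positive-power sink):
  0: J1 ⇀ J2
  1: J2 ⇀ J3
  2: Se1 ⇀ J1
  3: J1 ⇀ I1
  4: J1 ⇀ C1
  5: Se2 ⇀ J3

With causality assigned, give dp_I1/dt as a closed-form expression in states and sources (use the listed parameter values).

b2 stroke→J1  (Se1 (Se) sets effort on bond)
b5 stroke→J3  (source Se2 imposes e)
b1 stroke→J2  (closing 1-jn rule on J3)
b0 stroke→J1  (J2: bond 1 brought effort, rest push out)
b3 stroke→I1  (I1 integral (f out))
b4 stroke→J1  (common-f at J1 fixed by 3)

dp_I1/dt = E_Se1 + E_Se2 - q_C1/4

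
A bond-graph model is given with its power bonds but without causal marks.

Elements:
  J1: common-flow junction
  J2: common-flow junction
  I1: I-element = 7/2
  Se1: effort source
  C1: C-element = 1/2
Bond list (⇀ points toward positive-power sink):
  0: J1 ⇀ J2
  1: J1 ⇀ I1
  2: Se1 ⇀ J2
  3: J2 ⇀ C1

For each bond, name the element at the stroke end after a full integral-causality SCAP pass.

bond 0 stroke at J1
bond 1 stroke at I1
bond 2 stroke at J2
bond 3 stroke at J2

bond 2 stroke at J2  (Se1 fixes effort; stroke away)
bond 1 stroke at I1  (I1: I, integral causality)
bond 0 stroke at J1  (common-f at J1 fixed by 1)
bond 3 stroke at J2  (common-f at J2 fixed by 0)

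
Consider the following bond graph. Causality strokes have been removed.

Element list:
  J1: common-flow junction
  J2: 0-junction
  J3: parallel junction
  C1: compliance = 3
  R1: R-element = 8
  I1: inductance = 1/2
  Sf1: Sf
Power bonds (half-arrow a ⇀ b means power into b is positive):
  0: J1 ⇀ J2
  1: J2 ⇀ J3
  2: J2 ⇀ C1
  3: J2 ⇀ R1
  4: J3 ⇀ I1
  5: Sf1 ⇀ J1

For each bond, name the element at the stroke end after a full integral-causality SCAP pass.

bond 0 →J1
bond 1 →J3
bond 2 →J2
bond 3 →R1
bond 4 →I1
bond 5 →Sf1

bond 5 →Sf1  (Sf1 fixes flow; stroke at Sf1)
bond 0 →J1  (J1: bond 5 brought flow, rest push out)
bond 2 →J2  (C1 outputs effort q/C1)
bond 1 →J3  (0-jn J2 has e-setter on 2)
bond 3 →R1  (J2: bond 2 brought effort, rest push out)
bond 4 →I1  (J3 effort already set via bond 1)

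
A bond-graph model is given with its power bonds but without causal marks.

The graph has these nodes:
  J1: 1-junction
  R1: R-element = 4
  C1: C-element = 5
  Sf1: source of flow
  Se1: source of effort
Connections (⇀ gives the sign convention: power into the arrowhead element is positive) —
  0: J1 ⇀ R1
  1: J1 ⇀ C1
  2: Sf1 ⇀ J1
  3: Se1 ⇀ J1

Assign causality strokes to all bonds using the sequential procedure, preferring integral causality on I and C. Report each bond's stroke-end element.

β2 |Sf1  (Sf1: flow source, stroke at near end)
β3 |J1  (Se1 (Se) sets effort on bond)
β0 |J1  (J1: bond 2 brought flow, rest push out)
β1 |J1  (1-jn J1 has f-setter on 2)

b0 →J1
b1 →J1
b2 →Sf1
b3 →J1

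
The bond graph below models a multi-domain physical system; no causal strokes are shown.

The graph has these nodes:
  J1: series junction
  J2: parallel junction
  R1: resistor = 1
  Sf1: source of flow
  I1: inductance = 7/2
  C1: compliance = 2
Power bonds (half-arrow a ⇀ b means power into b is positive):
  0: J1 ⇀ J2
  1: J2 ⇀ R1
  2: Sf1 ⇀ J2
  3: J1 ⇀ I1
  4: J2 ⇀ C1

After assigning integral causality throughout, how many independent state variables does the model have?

bond 2 stroke at Sf1  (Sf1 fixes flow; stroke at Sf1)
bond 3 stroke at I1  (I1 outputs flow p/I1)
bond 0 stroke at J1  (1-jn J1 has f-setter on 3)
bond 4 stroke at J2  (C1: C, integral causality)
bond 1 stroke at R1  (J2 effort already set via bond 4)

2  (C1, I1 all integral)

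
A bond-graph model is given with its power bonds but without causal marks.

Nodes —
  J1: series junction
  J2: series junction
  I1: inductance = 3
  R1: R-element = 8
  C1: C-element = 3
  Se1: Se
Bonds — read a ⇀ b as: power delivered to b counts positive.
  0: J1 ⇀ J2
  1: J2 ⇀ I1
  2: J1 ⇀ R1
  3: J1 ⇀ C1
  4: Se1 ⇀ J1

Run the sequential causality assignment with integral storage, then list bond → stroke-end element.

b0 stroke→J2
b1 stroke→I1
b2 stroke→J1
b3 stroke→J1
b4 stroke→J1

bond 4 →J1  (Se1: effort source, stroke at far end)
bond 1 →I1  (prefer integral on I1)
bond 0 →J2  (1-jn J2 has f-setter on 1)
bond 2 →J1  (J1: bond 0 brought flow, rest push out)
bond 3 →J1  (common-f at J1 fixed by 0)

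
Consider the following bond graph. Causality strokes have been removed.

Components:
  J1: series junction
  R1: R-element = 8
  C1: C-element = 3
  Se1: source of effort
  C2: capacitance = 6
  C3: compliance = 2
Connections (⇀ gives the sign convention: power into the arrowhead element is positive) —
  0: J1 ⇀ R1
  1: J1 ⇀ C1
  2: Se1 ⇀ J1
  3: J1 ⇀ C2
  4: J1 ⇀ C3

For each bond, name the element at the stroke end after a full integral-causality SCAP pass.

b0 stroke→R1
b1 stroke→J1
b2 stroke→J1
b3 stroke→J1
b4 stroke→J1

β2 |J1  (Se1: effort source, stroke at far end)
β1 |J1  (C1: C, integral causality)
β3 |J1  (C2 integral (e out))
β4 |J1  (prefer integral on C3)
β0 |R1  (closing 1-jn rule on J1)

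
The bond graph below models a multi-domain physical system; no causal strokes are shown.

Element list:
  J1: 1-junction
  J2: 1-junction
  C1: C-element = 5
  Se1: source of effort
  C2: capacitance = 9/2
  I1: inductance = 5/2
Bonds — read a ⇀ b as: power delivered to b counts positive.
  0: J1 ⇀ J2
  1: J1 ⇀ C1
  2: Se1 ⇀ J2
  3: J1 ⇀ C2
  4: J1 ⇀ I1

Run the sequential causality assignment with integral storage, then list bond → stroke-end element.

β0 →J1
β1 →J1
β2 →J2
β3 →J1
β4 →I1

b2 |J2  (Se1 fixes effort; stroke away)
b0 |J1  (J2: last free bond brings flow in)
b1 |J1  (C1: C, integral causality)
b3 |J1  (prefer integral on C2)
b4 |I1  (J1 needs exactly one f-in)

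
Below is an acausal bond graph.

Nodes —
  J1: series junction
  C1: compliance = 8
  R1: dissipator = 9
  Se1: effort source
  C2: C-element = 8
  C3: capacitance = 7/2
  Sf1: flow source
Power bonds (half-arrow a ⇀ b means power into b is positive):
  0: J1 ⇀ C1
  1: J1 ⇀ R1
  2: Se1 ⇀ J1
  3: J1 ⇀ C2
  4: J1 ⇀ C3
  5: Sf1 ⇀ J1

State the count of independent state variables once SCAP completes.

3  (C1, C2, C3 all integral)

β2 →J1  (source Se1 imposes e)
β5 →Sf1  (Sf1 fixes flow; stroke at Sf1)
β0 →J1  (1-jn J1 has f-setter on 5)
β1 →J1  (J1 flow already set via bond 5)
β3 →J1  (common-f at J1 fixed by 5)
β4 →J1  (common-f at J1 fixed by 5)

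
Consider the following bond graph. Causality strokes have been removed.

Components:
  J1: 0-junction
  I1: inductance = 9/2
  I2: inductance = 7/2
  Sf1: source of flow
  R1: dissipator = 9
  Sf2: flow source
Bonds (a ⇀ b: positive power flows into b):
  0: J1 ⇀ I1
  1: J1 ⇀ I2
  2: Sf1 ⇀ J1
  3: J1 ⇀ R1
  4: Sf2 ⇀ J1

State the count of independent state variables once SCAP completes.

2  (I1, I2 all integral)

bond 2 |Sf1  (Sf1: flow source, stroke at near end)
bond 4 |Sf2  (source Sf2 imposes f)
bond 0 |I1  (I1 outputs flow p/I1)
bond 1 |I2  (I2 integral (f out))
bond 3 |J1  (J1: last free bond brings effort in)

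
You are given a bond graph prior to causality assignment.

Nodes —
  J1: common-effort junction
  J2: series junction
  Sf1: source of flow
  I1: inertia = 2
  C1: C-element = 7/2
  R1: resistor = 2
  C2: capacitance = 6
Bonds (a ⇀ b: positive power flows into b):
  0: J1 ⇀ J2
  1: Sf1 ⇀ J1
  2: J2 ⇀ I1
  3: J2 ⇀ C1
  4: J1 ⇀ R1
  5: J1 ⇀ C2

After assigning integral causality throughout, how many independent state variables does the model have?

#1 stroke at Sf1  (Sf1: flow source, stroke at near end)
#2 stroke at I1  (I1: I, integral causality)
#0 stroke at J2  (J2: bond 2 brought flow, rest push out)
#3 stroke at J2  (1-jn J2 has f-setter on 2)
#5 stroke at J1  (C2 integral (e out))
#4 stroke at R1  (0-jn J1 has e-setter on 5)

3  (C1, C2, I1 all integral)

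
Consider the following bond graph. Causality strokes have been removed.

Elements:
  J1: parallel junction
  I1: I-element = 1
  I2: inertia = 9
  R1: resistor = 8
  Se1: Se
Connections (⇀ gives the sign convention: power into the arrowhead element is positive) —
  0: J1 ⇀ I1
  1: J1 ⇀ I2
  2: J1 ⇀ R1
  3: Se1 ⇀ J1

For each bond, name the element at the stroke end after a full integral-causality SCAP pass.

b0 →I1
b1 →I2
b2 →R1
b3 →J1

#3 →J1  (source Se1 imposes e)
#0 →I1  (J1 effort already set via bond 3)
#1 →I2  (common-e at J1 fixed by 3)
#2 →R1  (J1: bond 3 brought effort, rest push out)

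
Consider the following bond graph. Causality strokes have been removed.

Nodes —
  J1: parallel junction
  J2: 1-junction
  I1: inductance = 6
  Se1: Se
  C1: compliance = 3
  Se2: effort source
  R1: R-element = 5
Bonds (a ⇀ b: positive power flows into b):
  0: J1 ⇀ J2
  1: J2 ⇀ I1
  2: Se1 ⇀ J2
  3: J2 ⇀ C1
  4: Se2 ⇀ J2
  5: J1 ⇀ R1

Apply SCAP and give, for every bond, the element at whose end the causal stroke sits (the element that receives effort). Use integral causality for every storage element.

bond 2 →J2  (Se1: effort source, stroke at far end)
bond 4 →J2  (Se2 fixes effort; stroke away)
bond 1 →I1  (prefer integral on I1)
bond 0 →J2  (J2: bond 1 brought flow, rest push out)
bond 3 →J2  (common-f at J2 fixed by 1)
bond 5 →J1  (J1 needs exactly one e-in)

#0 stroke at J2
#1 stroke at I1
#2 stroke at J2
#3 stroke at J2
#4 stroke at J2
#5 stroke at J1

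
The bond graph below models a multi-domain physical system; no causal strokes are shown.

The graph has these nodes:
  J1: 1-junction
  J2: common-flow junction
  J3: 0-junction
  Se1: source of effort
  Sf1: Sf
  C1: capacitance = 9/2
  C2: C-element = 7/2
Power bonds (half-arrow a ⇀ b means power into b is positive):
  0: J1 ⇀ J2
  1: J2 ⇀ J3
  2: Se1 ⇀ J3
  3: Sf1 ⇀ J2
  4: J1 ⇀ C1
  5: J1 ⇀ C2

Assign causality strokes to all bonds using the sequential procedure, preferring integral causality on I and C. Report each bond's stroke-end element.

#2 →J3  (Se1: effort source, stroke at far end)
#3 →Sf1  (Sf1 (Sf) sets flow on bond)
#0 →J2  (1-jn J2 has f-setter on 3)
#1 →J2  (J2: bond 3 brought flow, rest push out)
#4 →J1  (J1: bond 0 brought flow, rest push out)
#5 →J1  (J1: bond 0 brought flow, rest push out)

β0 |J2
β1 |J2
β2 |J3
β3 |Sf1
β4 |J1
β5 |J1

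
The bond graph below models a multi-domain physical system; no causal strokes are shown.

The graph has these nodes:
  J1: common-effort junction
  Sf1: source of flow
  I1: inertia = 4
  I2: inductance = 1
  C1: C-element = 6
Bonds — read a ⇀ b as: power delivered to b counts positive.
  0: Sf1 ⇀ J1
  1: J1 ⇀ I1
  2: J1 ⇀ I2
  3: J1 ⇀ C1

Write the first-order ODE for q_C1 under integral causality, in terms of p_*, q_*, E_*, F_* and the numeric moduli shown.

bond 0 →Sf1  (source Sf1 imposes f)
bond 1 →I1  (I1 outputs flow p/I1)
bond 2 →I2  (prefer integral on I2)
bond 3 →J1  (J1 needs exactly one e-in)

dq_C1/dt = F_Sf1 - p_I1/4 - p_I2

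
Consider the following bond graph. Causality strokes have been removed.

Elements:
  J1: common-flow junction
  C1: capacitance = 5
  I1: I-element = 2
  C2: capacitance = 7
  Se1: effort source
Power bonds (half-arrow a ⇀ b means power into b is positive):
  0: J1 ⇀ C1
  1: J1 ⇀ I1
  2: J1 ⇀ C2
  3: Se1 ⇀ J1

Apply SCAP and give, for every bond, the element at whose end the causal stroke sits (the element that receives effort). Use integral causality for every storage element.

#3 |J1  (Se1 (Se) sets effort on bond)
#0 |J1  (C1 integral (e out))
#1 |I1  (I1 outputs flow p/I1)
#2 |J1  (1-jn J1 has f-setter on 1)

#0 |J1
#1 |I1
#2 |J1
#3 |J1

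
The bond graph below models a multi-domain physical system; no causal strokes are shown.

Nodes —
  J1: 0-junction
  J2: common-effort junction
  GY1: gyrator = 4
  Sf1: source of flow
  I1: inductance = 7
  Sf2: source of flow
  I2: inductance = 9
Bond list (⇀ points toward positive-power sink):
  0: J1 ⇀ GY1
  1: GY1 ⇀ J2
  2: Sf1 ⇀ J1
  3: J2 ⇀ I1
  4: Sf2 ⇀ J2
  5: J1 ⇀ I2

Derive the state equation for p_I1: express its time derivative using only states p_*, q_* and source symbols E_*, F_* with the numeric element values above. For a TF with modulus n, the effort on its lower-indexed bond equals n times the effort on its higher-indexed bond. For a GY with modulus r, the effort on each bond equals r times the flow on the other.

bond 2 stroke at Sf1  (Sf1: flow source, stroke at near end)
bond 4 stroke at Sf2  (Sf2 fixes flow; stroke at Sf2)
bond 3 stroke at I1  (prefer integral on I1)
bond 1 stroke at J2  (only one effort-in slot at J2)
bond 0 stroke at J1  (GY1: gyrator matches bond 1)
bond 5 stroke at I2  (0-jn J1 has e-setter on 0)

dp_I1/dt = 4*F_Sf1 - 4*p_I2/9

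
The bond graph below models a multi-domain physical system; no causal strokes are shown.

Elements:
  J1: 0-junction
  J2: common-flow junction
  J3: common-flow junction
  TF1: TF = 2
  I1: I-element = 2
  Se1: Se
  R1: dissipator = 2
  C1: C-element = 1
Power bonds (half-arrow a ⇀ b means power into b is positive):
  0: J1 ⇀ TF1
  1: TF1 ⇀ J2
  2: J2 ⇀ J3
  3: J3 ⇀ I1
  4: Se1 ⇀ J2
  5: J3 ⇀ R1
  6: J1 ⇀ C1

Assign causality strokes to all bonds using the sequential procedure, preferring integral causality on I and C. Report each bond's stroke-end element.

bond 0 stroke at TF1
bond 1 stroke at J2
bond 2 stroke at J3
bond 3 stroke at I1
bond 4 stroke at J2
bond 5 stroke at J3
bond 6 stroke at J1

b4 |J2  (Se1: effort source, stroke at far end)
b3 |I1  (I1 integral (f out))
b2 |J3  (common-f at J3 fixed by 3)
b5 |J3  (J3 flow already set via bond 3)
b1 |J2  (J2 flow already set via bond 2)
b0 |TF1  (TF1: transformer flips bond 1)
b6 |J1  (closing 0-jn rule on J1)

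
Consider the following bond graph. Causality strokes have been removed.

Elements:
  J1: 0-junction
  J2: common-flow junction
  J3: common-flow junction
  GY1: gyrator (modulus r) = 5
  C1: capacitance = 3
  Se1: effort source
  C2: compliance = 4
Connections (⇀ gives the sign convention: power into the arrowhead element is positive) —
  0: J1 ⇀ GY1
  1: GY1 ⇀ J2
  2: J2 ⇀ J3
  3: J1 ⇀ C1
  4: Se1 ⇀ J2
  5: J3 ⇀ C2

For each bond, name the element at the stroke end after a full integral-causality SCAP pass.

bond 0 →GY1
bond 1 →GY1
bond 2 →J2
bond 3 →J1
bond 4 →J2
bond 5 →J3

#4 →J2  (Se1: effort source, stroke at far end)
#3 →J1  (C1 outputs effort q/C1)
#0 →GY1  (J1 effort already set via bond 3)
#1 →GY1  (GY GY1: same side as bond 0)
#2 →J2  (J2: bond 1 brought flow, rest push out)
#5 →J3  (J3 flow already set via bond 2)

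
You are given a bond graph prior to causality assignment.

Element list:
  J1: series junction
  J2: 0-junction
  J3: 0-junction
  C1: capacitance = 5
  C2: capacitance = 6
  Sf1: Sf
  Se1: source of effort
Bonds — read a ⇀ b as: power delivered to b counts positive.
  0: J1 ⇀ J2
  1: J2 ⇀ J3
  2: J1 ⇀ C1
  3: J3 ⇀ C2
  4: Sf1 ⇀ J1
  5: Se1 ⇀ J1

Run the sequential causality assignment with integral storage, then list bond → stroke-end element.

bond 4 stroke→Sf1  (Sf1: flow source, stroke at near end)
bond 5 stroke→J1  (source Se1 imposes e)
bond 0 stroke→J1  (J1 flow already set via bond 4)
bond 2 stroke→J1  (J1: bond 4 brought flow, rest push out)
bond 1 stroke→J2  (closing 0-jn rule on J2)
bond 3 stroke→J3  (J3 needs exactly one e-in)

bond 0 stroke at J1
bond 1 stroke at J2
bond 2 stroke at J1
bond 3 stroke at J3
bond 4 stroke at Sf1
bond 5 stroke at J1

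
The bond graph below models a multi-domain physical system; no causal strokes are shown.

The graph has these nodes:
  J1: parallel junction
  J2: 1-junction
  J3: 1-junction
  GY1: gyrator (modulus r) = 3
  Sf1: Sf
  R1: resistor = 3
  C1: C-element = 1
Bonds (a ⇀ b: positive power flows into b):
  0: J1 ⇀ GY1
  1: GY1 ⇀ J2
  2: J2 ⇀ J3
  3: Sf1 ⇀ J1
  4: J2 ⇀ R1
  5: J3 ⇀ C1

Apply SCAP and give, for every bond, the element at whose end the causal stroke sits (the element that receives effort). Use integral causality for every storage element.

β0 |J1
β1 |J2
β2 |J2
β3 |Sf1
β4 |R1
β5 |J3

bond 3 stroke at Sf1  (Sf1: flow source, stroke at near end)
bond 0 stroke at J1  (J1: last free bond brings effort in)
bond 1 stroke at J2  (GY1 both-in/both-out from 0)
bond 5 stroke at J3  (C1 outputs effort q/C1)
bond 2 stroke at J2  (only one flow-in slot at J3)
bond 4 stroke at R1  (J2: last free bond brings flow in)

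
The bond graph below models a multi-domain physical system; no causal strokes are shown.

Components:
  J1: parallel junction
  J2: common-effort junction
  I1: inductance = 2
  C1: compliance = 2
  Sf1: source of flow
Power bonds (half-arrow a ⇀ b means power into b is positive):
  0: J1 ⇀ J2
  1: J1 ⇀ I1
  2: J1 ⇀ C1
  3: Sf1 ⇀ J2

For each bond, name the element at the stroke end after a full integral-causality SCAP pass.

bond 0 stroke→J2
bond 1 stroke→I1
bond 2 stroke→J1
bond 3 stroke→Sf1

β3 →Sf1  (Sf1: flow source, stroke at near end)
β0 →J2  (closing 0-jn rule on J2)
β1 →I1  (prefer integral on I1)
β2 →J1  (J1 needs exactly one e-in)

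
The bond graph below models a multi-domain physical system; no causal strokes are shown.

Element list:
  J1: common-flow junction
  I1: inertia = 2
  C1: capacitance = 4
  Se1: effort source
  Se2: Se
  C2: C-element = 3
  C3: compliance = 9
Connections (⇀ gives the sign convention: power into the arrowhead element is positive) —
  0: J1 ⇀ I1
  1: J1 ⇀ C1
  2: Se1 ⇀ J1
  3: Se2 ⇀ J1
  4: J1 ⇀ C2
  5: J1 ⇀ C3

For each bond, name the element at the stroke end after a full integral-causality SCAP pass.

b2 |J1  (Se1 (Se) sets effort on bond)
b3 |J1  (source Se2 imposes e)
b0 |I1  (prefer integral on I1)
b1 |J1  (1-jn J1 has f-setter on 0)
b4 |J1  (1-jn J1 has f-setter on 0)
b5 |J1  (common-f at J1 fixed by 0)

b0 →I1
b1 →J1
b2 →J1
b3 →J1
b4 →J1
b5 →J1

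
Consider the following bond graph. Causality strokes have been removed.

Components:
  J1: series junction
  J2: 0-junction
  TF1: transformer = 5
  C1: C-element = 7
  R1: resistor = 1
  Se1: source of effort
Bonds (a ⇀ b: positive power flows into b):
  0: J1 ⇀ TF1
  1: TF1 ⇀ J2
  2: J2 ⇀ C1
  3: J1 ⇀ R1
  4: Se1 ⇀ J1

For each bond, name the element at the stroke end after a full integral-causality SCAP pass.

b4 stroke at J1  (Se1 fixes effort; stroke away)
b2 stroke at J2  (C1: C, integral causality)
b1 stroke at TF1  (0-jn J2 has e-setter on 2)
b0 stroke at J1  (TF1: transformer flips bond 1)
b3 stroke at R1  (J1: last free bond brings flow in)

#0 |J1
#1 |TF1
#2 |J2
#3 |R1
#4 |J1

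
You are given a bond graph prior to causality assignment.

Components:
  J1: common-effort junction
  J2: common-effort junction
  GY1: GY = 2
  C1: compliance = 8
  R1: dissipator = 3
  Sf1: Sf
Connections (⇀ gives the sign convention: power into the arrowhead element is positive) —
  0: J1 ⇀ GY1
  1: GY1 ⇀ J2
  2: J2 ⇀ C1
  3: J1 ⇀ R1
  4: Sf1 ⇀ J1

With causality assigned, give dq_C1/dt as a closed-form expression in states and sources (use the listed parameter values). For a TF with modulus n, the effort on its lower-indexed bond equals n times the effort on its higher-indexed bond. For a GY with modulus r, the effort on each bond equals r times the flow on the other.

β4 stroke→Sf1  (Sf1 (Sf) sets flow on bond)
β2 stroke→J2  (C1 outputs effort q/C1)
β1 stroke→GY1  (common-e at J2 fixed by 2)
β0 stroke→GY1  (through GY1, causality inverts; strokes same side of GY1)
β3 stroke→J1  (only one effort-in slot at J1)

dq_C1/dt = 3*F_Sf1/2 - 3*q_C1/32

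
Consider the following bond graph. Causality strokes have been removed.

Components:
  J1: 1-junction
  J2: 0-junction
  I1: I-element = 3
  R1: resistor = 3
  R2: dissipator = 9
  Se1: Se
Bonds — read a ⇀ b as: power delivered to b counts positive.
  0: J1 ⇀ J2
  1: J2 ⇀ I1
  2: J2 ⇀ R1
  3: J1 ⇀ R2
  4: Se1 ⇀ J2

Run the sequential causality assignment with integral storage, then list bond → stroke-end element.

b4 stroke at J2  (Se1: effort source, stroke at far end)
b0 stroke at J1  (0-jn J2 has e-setter on 4)
b1 stroke at I1  (J2: bond 4 brought effort, rest push out)
b2 stroke at R1  (common-e at J2 fixed by 4)
b3 stroke at R2  (J1: last free bond brings flow in)

β0 stroke→J1
β1 stroke→I1
β2 stroke→R1
β3 stroke→R2
β4 stroke→J2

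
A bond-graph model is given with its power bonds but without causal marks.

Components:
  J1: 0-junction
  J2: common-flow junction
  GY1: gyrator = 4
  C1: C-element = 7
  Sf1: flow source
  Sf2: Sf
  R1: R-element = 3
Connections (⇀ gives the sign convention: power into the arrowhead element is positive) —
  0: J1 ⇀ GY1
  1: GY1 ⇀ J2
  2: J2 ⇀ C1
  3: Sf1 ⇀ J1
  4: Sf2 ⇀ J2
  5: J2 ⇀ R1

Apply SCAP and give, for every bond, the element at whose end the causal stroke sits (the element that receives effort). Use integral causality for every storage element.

b0 stroke→J1
b1 stroke→J2
b2 stroke→J2
b3 stroke→Sf1
b4 stroke→Sf2
b5 stroke→J2

bond 3 stroke at Sf1  (source Sf1 imposes f)
bond 4 stroke at Sf2  (Sf2 (Sf) sets flow on bond)
bond 0 stroke at J1  (J1: last free bond brings effort in)
bond 1 stroke at J2  (J2 flow already set via bond 4)
bond 2 stroke at J2  (J2: bond 4 brought flow, rest push out)
bond 5 stroke at J2  (J2: bond 4 brought flow, rest push out)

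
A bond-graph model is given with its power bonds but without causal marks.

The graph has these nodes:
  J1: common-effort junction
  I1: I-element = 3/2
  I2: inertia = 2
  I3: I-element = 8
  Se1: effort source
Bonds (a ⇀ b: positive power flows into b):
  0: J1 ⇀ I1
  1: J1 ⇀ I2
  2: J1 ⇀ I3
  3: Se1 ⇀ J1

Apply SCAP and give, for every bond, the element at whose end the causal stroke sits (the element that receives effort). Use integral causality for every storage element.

b0 stroke at I1
b1 stroke at I2
b2 stroke at I3
b3 stroke at J1

#3 →J1  (Se1: effort source, stroke at far end)
#0 →I1  (0-jn J1 has e-setter on 3)
#1 →I2  (J1 effort already set via bond 3)
#2 →I3  (common-e at J1 fixed by 3)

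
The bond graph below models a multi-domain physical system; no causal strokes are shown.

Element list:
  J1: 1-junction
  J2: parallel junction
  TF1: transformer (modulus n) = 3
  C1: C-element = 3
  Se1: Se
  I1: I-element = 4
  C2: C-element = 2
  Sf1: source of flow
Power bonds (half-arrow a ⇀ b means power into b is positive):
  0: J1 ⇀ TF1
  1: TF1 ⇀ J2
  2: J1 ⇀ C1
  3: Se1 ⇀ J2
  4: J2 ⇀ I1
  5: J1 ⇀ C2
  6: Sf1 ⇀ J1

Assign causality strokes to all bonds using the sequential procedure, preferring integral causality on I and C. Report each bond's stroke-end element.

b0 stroke at J1
b1 stroke at TF1
b2 stroke at J1
b3 stroke at J2
b4 stroke at I1
b5 stroke at J1
b6 stroke at Sf1

#3 stroke at J2  (Se1 (Se) sets effort on bond)
#6 stroke at Sf1  (Sf1 (Sf) sets flow on bond)
#0 stroke at J1  (common-f at J1 fixed by 6)
#2 stroke at J1  (J1 flow already set via bond 6)
#5 stroke at J1  (common-f at J1 fixed by 6)
#1 stroke at TF1  (0-jn J2 has e-setter on 3)
#4 stroke at I1  (common-e at J2 fixed by 3)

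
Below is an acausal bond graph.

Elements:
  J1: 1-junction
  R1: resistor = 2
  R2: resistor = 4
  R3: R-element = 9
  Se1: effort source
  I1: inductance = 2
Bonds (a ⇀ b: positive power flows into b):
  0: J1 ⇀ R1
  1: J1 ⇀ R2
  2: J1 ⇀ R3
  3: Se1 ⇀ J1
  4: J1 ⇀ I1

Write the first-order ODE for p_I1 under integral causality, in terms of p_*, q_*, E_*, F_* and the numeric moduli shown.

dp_I1/dt = E_Se1 - 15*p_I1/2

#3 |J1  (source Se1 imposes e)
#4 |I1  (I1 integral (f out))
#0 |J1  (common-f at J1 fixed by 4)
#1 |J1  (J1: bond 4 brought flow, rest push out)
#2 |J1  (common-f at J1 fixed by 4)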